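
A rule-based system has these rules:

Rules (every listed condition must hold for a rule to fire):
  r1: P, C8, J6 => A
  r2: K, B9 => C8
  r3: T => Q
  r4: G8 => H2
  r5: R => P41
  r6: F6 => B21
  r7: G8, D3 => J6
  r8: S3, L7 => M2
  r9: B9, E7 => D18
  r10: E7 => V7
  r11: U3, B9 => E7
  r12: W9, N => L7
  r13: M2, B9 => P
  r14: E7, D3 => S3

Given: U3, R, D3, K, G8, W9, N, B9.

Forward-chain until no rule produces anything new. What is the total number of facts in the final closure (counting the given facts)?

20

Round 1 fires r2, r4, r5, r7, r11, r12, giving C8, H2, P41, J6, E7, L7.
Round 2 fires r9, r10, r14, giving D18, V7, S3.
Round 3 fires r8, giving M2.
Round 4 fires r13, giving P.
Round 5 fires r1, giving A.
Closure: {A, B9, C8, D18, D3, E7, G8, H2, J6, K, L7, M2, N, P, P41, R, S3, U3, V7, W9} — 20 facts.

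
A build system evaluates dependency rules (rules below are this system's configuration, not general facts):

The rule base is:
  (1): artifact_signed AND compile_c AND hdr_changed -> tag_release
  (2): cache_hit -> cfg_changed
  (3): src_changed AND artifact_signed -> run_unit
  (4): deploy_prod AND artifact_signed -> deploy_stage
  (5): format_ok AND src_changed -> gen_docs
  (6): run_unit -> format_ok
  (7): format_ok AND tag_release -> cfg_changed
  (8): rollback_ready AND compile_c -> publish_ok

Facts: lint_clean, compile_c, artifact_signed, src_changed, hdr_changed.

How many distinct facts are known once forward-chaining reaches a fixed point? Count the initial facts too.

[1] (1) [artifact_signed AND compile_c AND hdr_changed -> tag_release]; (3) [src_changed AND artifact_signed -> run_unit]. ⇒ new: tag_release, run_unit.
[2] (6) [run_unit -> format_ok]. ⇒ new: format_ok.
[3] (5) [format_ok AND src_changed -> gen_docs]; (7) [format_ok AND tag_release -> cfg_changed]. ⇒ new: gen_docs, cfg_changed.
Closure: {artifact_signed, cfg_changed, compile_c, format_ok, gen_docs, hdr_changed, lint_clean, run_unit, src_changed, tag_release} — 10 facts.

10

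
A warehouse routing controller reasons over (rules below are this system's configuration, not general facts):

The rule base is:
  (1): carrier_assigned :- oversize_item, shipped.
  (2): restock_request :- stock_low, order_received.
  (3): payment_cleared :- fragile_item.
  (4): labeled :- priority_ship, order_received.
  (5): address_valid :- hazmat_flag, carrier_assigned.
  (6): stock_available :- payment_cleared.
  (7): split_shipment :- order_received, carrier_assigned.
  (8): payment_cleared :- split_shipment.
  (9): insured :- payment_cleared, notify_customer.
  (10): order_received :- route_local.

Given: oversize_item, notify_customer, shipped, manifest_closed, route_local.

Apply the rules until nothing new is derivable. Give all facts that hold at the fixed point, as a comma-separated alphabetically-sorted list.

carrier_assigned, insured, manifest_closed, notify_customer, order_received, oversize_item, payment_cleared, route_local, shipped, split_shipment, stock_available

Round 1: (1) [carrier_assigned :- oversize_item, shipped.]; (10) [order_received :- route_local.]. New: carrier_assigned, order_received.
Round 2: (7) [split_shipment :- order_received, carrier_assigned.]. New: split_shipment.
Round 3: (8) [payment_cleared :- split_shipment.]. New: payment_cleared.
Round 4: (6) [stock_available :- payment_cleared.]; (9) [insured :- payment_cleared, notify_customer.]. New: stock_available, insured.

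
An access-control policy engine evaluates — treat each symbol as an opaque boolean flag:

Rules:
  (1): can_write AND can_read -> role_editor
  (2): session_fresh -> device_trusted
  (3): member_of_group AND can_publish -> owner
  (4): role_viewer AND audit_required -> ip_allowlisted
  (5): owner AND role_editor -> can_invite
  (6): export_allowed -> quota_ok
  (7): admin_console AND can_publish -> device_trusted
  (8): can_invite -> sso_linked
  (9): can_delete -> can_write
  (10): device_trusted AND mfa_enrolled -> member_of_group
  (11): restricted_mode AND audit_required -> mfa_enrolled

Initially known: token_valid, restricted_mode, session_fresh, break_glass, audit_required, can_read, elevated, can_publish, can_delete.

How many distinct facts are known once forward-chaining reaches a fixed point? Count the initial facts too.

Round 1 — (2), (9), (11), derive device_trusted, can_write, mfa_enrolled.
Round 2 — (1), (10), derive role_editor, member_of_group.
Round 3 — (3), derive owner.
Round 4 — (5), derive can_invite.
Round 5 — (8), derive sso_linked.
Closure: {audit_required, break_glass, can_delete, can_invite, can_publish, can_read, can_write, device_trusted, elevated, member_of_group, mfa_enrolled, owner, restricted_mode, role_editor, session_fresh, sso_linked, token_valid} — 17 facts.

17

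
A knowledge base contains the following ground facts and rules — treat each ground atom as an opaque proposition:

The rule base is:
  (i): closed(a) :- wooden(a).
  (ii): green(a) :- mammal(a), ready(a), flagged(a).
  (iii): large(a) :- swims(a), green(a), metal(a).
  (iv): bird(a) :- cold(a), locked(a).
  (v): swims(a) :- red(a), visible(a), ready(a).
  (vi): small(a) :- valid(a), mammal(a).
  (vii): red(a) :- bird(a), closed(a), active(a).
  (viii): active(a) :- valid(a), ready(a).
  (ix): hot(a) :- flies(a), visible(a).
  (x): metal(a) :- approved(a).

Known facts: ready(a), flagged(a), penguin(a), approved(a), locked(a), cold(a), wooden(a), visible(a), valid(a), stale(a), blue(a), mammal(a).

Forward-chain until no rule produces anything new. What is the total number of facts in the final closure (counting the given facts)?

Round 1 — (i), (ii), (iv), (vi), (viii), (x), derive closed(a), green(a), bird(a), small(a), active(a), metal(a).
Round 2 — (vii), derive red(a).
Round 3 — (v), derive swims(a).
Round 4 — (iii), derive large(a).
Closure: {active(a), approved(a), bird(a), blue(a), closed(a), cold(a), flagged(a), green(a), large(a), locked(a), mammal(a), metal(a), penguin(a), ready(a), red(a), small(a), stale(a), swims(a), valid(a), visible(a), wooden(a)} — 21 facts.

21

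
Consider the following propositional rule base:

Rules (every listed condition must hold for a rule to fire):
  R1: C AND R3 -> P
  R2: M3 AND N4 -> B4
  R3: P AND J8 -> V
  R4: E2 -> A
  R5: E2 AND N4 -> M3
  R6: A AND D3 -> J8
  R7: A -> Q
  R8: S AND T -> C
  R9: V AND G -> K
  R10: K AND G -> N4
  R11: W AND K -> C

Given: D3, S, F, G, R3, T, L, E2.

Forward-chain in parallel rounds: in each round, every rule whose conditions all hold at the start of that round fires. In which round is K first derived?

Round 1: R4 [E2 -> A]; R8 [S AND T -> C]. New: A, C.
Round 2: R1 [C AND R3 -> P]; R6 [A AND D3 -> J8]; R7 [A -> Q]. New: P, J8, Q.
Round 3: R3 [P AND J8 -> V]. New: V.
Round 4: R9 [V AND G -> K]. New: K.
K first appears in round 4.

4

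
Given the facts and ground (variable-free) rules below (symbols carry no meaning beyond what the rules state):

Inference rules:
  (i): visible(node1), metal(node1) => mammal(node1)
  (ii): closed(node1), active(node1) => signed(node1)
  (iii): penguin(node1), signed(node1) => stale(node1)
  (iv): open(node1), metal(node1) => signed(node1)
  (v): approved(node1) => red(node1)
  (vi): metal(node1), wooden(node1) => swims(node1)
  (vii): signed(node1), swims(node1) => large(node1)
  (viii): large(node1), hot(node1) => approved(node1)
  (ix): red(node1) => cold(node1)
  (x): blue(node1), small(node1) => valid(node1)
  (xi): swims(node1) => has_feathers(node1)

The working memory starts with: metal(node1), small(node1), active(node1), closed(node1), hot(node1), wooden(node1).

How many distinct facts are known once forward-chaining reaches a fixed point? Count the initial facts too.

13

Round 1 fires (ii), (vi), giving signed(node1), swims(node1).
Round 2 fires (vii), (xi), giving large(node1), has_feathers(node1).
Round 3 fires (viii), giving approved(node1).
Round 4 fires (v), giving red(node1).
Round 5 fires (ix), giving cold(node1).
Closure: {active(node1), approved(node1), closed(node1), cold(node1), has_feathers(node1), hot(node1), large(node1), metal(node1), red(node1), signed(node1), small(node1), swims(node1), wooden(node1)} — 13 facts.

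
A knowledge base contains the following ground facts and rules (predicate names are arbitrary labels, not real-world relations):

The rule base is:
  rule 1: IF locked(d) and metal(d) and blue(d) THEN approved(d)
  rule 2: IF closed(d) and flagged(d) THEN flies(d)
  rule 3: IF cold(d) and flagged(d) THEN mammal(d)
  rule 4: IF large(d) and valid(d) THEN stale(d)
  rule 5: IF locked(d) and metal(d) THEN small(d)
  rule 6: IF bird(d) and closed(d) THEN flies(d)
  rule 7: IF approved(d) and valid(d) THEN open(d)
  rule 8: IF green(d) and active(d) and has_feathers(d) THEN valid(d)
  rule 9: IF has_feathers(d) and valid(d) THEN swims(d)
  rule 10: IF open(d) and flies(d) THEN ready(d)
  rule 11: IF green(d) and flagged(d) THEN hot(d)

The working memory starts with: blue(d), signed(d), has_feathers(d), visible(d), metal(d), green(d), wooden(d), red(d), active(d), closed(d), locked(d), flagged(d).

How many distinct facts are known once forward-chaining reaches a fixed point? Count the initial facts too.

Round 1: rule 1 [IF locked(d) and metal(d) and blue(d) THEN approved(d)]; rule 2 [IF closed(d) and flagged(d) THEN flies(d)]; rule 5 [IF locked(d) and metal(d) THEN small(d)]; rule 8 [IF green(d) and active(d) and has_feathers(d) THEN valid(d)]; rule 11 [IF green(d) and flagged(d) THEN hot(d)]. Adds approved(d), flies(d), small(d), valid(d), hot(d).
Round 2: rule 7 [IF approved(d) and valid(d) THEN open(d)]; rule 9 [IF has_feathers(d) and valid(d) THEN swims(d)]. Adds open(d), swims(d).
Round 3: rule 10 [IF open(d) and flies(d) THEN ready(d)]. Adds ready(d).
Closure: {active(d), approved(d), blue(d), closed(d), flagged(d), flies(d), green(d), has_feathers(d), hot(d), locked(d), metal(d), open(d), ready(d), red(d), signed(d), small(d), swims(d), valid(d), visible(d), wooden(d)} — 20 facts.

20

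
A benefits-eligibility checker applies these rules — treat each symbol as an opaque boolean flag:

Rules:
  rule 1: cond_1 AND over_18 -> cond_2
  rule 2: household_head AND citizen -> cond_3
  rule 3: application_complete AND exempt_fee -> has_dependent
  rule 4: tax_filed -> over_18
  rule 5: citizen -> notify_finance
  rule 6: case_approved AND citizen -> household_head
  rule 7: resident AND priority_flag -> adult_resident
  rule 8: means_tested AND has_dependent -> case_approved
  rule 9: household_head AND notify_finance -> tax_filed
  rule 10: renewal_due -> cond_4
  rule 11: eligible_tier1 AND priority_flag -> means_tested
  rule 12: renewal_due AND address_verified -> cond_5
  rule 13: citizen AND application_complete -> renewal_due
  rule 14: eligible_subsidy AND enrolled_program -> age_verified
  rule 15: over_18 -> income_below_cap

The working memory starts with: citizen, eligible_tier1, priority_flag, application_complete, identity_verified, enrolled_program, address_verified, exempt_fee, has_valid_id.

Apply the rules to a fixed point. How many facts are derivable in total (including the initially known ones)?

21

[1] rule 3 [application_complete AND exempt_fee -> has_dependent]; rule 5 [citizen -> notify_finance]; rule 11 [eligible_tier1 AND priority_flag -> means_tested]; rule 13 [citizen AND application_complete -> renewal_due]. ⇒ new: has_dependent, notify_finance, means_tested, renewal_due.
[2] rule 8 [means_tested AND has_dependent -> case_approved]; rule 10 [renewal_due -> cond_4]; rule 12 [renewal_due AND address_verified -> cond_5]. ⇒ new: case_approved, cond_4, cond_5.
[3] rule 6 [case_approved AND citizen -> household_head]. ⇒ new: household_head.
[4] rule 2 [household_head AND citizen -> cond_3]; rule 9 [household_head AND notify_finance -> tax_filed]. ⇒ new: cond_3, tax_filed.
[5] rule 4 [tax_filed -> over_18]. ⇒ new: over_18.
[6] rule 15 [over_18 -> income_below_cap]. ⇒ new: income_below_cap.
Closure: {address_verified, application_complete, case_approved, citizen, cond_3, cond_4, cond_5, eligible_tier1, enrolled_program, exempt_fee, has_dependent, has_valid_id, household_head, identity_verified, income_below_cap, means_tested, notify_finance, over_18, priority_flag, renewal_due, tax_filed} — 21 facts.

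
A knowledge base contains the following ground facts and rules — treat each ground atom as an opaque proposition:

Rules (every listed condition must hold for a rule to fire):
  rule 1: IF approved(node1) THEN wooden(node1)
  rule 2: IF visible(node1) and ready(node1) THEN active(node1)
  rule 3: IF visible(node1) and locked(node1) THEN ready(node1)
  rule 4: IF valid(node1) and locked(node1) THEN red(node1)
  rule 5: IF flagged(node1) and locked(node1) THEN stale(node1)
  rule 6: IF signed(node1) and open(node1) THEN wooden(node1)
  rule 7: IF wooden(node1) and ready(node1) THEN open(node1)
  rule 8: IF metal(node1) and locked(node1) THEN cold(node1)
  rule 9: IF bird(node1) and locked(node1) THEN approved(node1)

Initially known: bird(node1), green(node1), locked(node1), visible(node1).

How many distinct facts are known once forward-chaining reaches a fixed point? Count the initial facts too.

9

Round 1: rule 3 [IF visible(node1) and locked(node1) THEN ready(node1)]; rule 9 [IF bird(node1) and locked(node1) THEN approved(node1)]. New: ready(node1), approved(node1).
Round 2: rule 1 [IF approved(node1) THEN wooden(node1)]; rule 2 [IF visible(node1) and ready(node1) THEN active(node1)]. New: wooden(node1), active(node1).
Round 3: rule 7 [IF wooden(node1) and ready(node1) THEN open(node1)]. New: open(node1).
Closure: {active(node1), approved(node1), bird(node1), green(node1), locked(node1), open(node1), ready(node1), visible(node1), wooden(node1)} — 9 facts.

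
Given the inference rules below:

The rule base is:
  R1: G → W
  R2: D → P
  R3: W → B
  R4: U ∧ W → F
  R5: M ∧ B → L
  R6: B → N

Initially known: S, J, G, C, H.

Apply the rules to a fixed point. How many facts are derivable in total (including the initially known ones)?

8

Round 1: R1 [G → W]. Adds W.
Round 2: R3 [W → B]. Adds B.
Round 3: R6 [B → N]. Adds N.
Closure: {B, C, G, H, J, N, S, W} — 8 facts.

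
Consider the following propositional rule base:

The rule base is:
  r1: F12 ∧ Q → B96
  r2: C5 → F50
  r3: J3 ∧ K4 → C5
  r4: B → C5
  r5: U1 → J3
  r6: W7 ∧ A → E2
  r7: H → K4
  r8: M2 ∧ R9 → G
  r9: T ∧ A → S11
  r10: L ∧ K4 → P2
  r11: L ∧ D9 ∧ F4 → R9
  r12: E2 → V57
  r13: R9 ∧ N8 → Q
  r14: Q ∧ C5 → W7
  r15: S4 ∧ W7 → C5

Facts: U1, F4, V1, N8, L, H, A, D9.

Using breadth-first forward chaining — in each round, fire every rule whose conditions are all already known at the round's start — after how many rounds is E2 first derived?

Round 1: r5 [U1 → J3]; r7 [H → K4]; r11 [L ∧ D9 ∧ F4 → R9]. Adds J3, K4, R9.
Round 2: r3 [J3 ∧ K4 → C5]; r10 [L ∧ K4 → P2]; r13 [R9 ∧ N8 → Q]. Adds C5, P2, Q.
Round 3: r2 [C5 → F50]; r14 [Q ∧ C5 → W7]. Adds F50, W7.
Round 4: r6 [W7 ∧ A → E2]. Adds E2.
E2 first appears in round 4.

4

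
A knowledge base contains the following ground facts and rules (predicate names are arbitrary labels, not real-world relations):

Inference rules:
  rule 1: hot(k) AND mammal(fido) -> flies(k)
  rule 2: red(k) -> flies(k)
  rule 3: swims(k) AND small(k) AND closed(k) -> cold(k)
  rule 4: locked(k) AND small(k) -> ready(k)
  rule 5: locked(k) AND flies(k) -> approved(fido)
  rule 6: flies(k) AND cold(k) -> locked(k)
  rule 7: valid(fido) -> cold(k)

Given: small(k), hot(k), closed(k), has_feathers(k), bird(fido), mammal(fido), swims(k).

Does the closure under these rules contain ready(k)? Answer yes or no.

yes

Round 1: rule 1 [hot(k) AND mammal(fido) -> flies(k)]; rule 3 [swims(k) AND small(k) AND closed(k) -> cold(k)]. Adds flies(k), cold(k).
Round 2: rule 6 [flies(k) AND cold(k) -> locked(k)]. Adds locked(k).
Round 3: rule 4 [locked(k) AND small(k) -> ready(k)]; rule 5 [locked(k) AND flies(k) -> approved(fido)]. Adds ready(k), approved(fido).
ready(k) appears in round 3, so it is derivable.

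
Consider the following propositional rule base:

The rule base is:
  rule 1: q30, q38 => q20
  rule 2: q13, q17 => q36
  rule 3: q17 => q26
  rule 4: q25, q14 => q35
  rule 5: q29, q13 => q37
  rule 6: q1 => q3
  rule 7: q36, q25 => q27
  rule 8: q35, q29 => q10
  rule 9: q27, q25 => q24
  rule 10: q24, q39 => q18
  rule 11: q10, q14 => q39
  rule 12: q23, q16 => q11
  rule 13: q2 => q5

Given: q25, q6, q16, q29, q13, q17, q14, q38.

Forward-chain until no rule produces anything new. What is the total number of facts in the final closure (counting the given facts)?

17

Round 1 fires rule 2, rule 3, rule 4, rule 5, giving q36, q26, q35, q37.
Round 2 fires rule 7, rule 8, giving q27, q10.
Round 3 fires rule 9, rule 11, giving q24, q39.
Round 4 fires rule 10, giving q18.
Closure: {q10, q13, q14, q16, q17, q18, q24, q25, q26, q27, q29, q35, q36, q37, q38, q39, q6} — 17 facts.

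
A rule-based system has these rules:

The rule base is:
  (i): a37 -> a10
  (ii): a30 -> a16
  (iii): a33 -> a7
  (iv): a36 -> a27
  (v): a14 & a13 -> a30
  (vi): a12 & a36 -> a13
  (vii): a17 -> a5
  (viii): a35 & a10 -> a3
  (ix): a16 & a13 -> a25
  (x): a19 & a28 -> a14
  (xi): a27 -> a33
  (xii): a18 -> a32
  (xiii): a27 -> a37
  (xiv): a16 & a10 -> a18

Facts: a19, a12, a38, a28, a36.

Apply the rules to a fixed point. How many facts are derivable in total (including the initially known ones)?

17

Round 1: (iv) [a36 -> a27]; (vi) [a12 & a36 -> a13]; (x) [a19 & a28 -> a14]. Adds a27, a13, a14.
Round 2: (v) [a14 & a13 -> a30]; (xi) [a27 -> a33]; (xiii) [a27 -> a37]. Adds a30, a33, a37.
Round 3: (i) [a37 -> a10]; (ii) [a30 -> a16]; (iii) [a33 -> a7]. Adds a10, a16, a7.
Round 4: (ix) [a16 & a13 -> a25]; (xiv) [a16 & a10 -> a18]. Adds a25, a18.
Round 5: (xii) [a18 -> a32]. Adds a32.
Closure: {a10, a12, a13, a14, a16, a18, a19, a25, a27, a28, a30, a32, a33, a36, a37, a38, a7} — 17 facts.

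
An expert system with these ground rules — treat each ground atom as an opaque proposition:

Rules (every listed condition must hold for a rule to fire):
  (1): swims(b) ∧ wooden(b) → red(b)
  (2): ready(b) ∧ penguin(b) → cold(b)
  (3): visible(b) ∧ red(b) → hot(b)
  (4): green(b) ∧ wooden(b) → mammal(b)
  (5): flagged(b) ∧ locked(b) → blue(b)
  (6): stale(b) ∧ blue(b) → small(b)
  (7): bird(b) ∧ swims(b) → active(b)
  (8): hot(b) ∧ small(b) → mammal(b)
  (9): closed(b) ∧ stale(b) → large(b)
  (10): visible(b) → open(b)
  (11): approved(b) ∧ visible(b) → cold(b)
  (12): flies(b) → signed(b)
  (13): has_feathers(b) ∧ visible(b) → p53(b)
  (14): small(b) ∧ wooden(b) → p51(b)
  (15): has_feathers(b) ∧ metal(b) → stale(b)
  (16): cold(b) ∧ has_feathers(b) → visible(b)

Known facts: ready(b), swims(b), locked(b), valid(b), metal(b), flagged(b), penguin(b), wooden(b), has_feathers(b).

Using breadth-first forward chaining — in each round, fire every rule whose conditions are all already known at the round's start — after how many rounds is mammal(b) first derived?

4

[1] (1) [swims(b) ∧ wooden(b) → red(b)]; (2) [ready(b) ∧ penguin(b) → cold(b)]; (5) [flagged(b) ∧ locked(b) → blue(b)]; (15) [has_feathers(b) ∧ metal(b) → stale(b)]. ⇒ new: red(b), cold(b), blue(b), stale(b).
[2] (6) [stale(b) ∧ blue(b) → small(b)]; (16) [cold(b) ∧ has_feathers(b) → visible(b)]. ⇒ new: small(b), visible(b).
[3] (3) [visible(b) ∧ red(b) → hot(b)]; (10) [visible(b) → open(b)]; (13) [has_feathers(b) ∧ visible(b) → p53(b)]; (14) [small(b) ∧ wooden(b) → p51(b)]. ⇒ new: hot(b), open(b), p53(b), p51(b).
[4] (8) [hot(b) ∧ small(b) → mammal(b)]. ⇒ new: mammal(b).
mammal(b) first appears in round 4.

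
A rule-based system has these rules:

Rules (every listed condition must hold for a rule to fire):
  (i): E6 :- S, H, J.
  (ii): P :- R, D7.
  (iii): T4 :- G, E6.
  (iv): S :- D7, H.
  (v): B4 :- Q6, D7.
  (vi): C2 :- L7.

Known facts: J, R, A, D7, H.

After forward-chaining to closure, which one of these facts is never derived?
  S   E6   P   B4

B4

[1] (ii) [P :- R, D7.]; (iv) [S :- D7, H.]. ⇒ new: P, S.
[2] (i) [E6 :- S, H, J.]. ⇒ new: E6.
Derived: S (round 1), P (round 1), E6 (round 2). B4 never appears in any round.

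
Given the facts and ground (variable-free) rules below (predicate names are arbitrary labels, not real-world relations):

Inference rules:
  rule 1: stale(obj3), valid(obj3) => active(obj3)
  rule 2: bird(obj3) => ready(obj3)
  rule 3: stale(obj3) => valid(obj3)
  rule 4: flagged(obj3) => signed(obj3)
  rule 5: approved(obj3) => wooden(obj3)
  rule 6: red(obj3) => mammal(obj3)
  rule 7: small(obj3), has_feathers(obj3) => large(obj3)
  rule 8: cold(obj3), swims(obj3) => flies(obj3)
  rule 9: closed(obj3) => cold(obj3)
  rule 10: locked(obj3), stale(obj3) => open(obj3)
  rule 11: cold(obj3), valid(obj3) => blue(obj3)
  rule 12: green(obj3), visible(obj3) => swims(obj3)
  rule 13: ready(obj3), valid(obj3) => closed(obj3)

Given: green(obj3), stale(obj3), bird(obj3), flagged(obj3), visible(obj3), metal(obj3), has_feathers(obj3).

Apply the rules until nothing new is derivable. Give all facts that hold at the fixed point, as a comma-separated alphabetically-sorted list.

[1] rule 2 [bird(obj3) => ready(obj3)]; rule 3 [stale(obj3) => valid(obj3)]; rule 4 [flagged(obj3) => signed(obj3)]; rule 12 [green(obj3), visible(obj3) => swims(obj3)]. ⇒ new: ready(obj3), valid(obj3), signed(obj3), swims(obj3).
[2] rule 1 [stale(obj3), valid(obj3) => active(obj3)]; rule 13 [ready(obj3), valid(obj3) => closed(obj3)]. ⇒ new: active(obj3), closed(obj3).
[3] rule 9 [closed(obj3) => cold(obj3)]. ⇒ new: cold(obj3).
[4] rule 8 [cold(obj3), swims(obj3) => flies(obj3)]; rule 11 [cold(obj3), valid(obj3) => blue(obj3)]. ⇒ new: flies(obj3), blue(obj3).

active(obj3), bird(obj3), blue(obj3), closed(obj3), cold(obj3), flagged(obj3), flies(obj3), green(obj3), has_feathers(obj3), metal(obj3), ready(obj3), signed(obj3), stale(obj3), swims(obj3), valid(obj3), visible(obj3)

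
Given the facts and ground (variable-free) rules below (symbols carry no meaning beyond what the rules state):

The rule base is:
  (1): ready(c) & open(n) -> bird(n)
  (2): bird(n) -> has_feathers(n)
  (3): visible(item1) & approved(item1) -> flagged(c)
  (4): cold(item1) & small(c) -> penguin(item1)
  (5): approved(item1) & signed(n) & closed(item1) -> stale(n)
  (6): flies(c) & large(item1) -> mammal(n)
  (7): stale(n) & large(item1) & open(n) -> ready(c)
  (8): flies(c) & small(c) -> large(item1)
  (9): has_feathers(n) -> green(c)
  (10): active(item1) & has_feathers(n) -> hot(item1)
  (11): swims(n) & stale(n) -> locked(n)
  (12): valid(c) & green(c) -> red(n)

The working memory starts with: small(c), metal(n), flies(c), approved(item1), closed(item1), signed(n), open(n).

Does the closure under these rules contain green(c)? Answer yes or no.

yes

Round 1: (5) [approved(item1) & signed(n) & closed(item1) -> stale(n)]; (8) [flies(c) & small(c) -> large(item1)]. Adds stale(n), large(item1).
Round 2: (6) [flies(c) & large(item1) -> mammal(n)]; (7) [stale(n) & large(item1) & open(n) -> ready(c)]. Adds mammal(n), ready(c).
Round 3: (1) [ready(c) & open(n) -> bird(n)]. Adds bird(n).
Round 4: (2) [bird(n) -> has_feathers(n)]. Adds has_feathers(n).
Round 5: (9) [has_feathers(n) -> green(c)]. Adds green(c).
green(c) appears in round 5, so it is derivable.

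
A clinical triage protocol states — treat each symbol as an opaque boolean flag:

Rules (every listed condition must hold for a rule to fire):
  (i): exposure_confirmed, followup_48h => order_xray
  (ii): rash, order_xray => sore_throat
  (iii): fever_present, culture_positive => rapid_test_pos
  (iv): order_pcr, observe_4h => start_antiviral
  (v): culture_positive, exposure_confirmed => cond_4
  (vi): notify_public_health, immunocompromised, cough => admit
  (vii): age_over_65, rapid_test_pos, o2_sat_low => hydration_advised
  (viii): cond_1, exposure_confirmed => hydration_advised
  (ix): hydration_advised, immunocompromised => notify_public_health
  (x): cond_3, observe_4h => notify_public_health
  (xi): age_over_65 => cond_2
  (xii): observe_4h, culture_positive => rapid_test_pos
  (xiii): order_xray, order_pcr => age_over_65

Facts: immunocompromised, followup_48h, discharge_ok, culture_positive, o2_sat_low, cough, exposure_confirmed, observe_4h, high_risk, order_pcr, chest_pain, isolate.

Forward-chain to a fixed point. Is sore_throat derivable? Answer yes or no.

no

Round 1: (i) [exposure_confirmed, followup_48h => order_xray]; (iv) [order_pcr, observe_4h => start_antiviral]; (v) [culture_positive, exposure_confirmed => cond_4]; (xii) [observe_4h, culture_positive => rapid_test_pos]. Adds order_xray, start_antiviral, cond_4, rapid_test_pos.
Round 2: (xiii) [order_xray, order_pcr => age_over_65]. Adds age_over_65.
Round 3: (vii) [age_over_65, rapid_test_pos, o2_sat_low => hydration_advised]; (xi) [age_over_65 => cond_2]. Adds hydration_advised, cond_2.
Round 4: (ix) [hydration_advised, immunocompromised => notify_public_health]. Adds notify_public_health.
Round 5: (vi) [notify_public_health, immunocompromised, cough => admit]. Adds admit.
Fixed point reached. sore_throat is concluded only by (ii); (ii) needs rash (never derived).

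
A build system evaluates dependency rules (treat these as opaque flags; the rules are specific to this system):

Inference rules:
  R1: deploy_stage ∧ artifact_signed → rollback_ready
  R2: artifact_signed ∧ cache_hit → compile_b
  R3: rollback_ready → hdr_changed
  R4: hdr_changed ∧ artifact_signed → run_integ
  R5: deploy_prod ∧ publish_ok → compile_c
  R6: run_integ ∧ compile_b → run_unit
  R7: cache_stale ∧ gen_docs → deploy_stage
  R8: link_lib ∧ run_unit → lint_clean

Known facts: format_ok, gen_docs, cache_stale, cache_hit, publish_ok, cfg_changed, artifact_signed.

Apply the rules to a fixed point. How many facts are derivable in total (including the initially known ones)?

13

[1] R2 [artifact_signed ∧ cache_hit → compile_b]; R7 [cache_stale ∧ gen_docs → deploy_stage]. ⇒ new: compile_b, deploy_stage.
[2] R1 [deploy_stage ∧ artifact_signed → rollback_ready]. ⇒ new: rollback_ready.
[3] R3 [rollback_ready → hdr_changed]. ⇒ new: hdr_changed.
[4] R4 [hdr_changed ∧ artifact_signed → run_integ]. ⇒ new: run_integ.
[5] R6 [run_integ ∧ compile_b → run_unit]. ⇒ new: run_unit.
Closure: {artifact_signed, cache_hit, cache_stale, cfg_changed, compile_b, deploy_stage, format_ok, gen_docs, hdr_changed, publish_ok, rollback_ready, run_integ, run_unit} — 13 facts.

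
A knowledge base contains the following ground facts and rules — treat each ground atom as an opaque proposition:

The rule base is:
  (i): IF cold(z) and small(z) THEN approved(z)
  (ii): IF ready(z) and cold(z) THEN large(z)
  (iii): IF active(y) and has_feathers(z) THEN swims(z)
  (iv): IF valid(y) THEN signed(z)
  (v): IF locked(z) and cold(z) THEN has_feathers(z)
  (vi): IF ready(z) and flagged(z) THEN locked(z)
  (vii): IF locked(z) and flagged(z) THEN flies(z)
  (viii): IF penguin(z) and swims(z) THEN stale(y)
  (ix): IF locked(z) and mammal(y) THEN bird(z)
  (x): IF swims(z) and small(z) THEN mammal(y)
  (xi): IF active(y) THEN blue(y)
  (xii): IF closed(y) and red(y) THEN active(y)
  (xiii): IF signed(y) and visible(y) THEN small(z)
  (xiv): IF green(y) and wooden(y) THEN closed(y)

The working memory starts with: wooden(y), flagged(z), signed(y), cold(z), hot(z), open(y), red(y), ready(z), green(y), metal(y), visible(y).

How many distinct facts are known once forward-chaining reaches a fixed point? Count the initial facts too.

23

Round 1: (ii) [IF ready(z) and cold(z) THEN large(z)]; (vi) [IF ready(z) and flagged(z) THEN locked(z)]; (xiii) [IF signed(y) and visible(y) THEN small(z)]; (xiv) [IF green(y) and wooden(y) THEN closed(y)]. Adds large(z), locked(z), small(z), closed(y).
Round 2: (i) [IF cold(z) and small(z) THEN approved(z)]; (v) [IF locked(z) and cold(z) THEN has_feathers(z)]; (vii) [IF locked(z) and flagged(z) THEN flies(z)]; (xii) [IF closed(y) and red(y) THEN active(y)]. Adds approved(z), has_feathers(z), flies(z), active(y).
Round 3: (iii) [IF active(y) and has_feathers(z) THEN swims(z)]; (xi) [IF active(y) THEN blue(y)]. Adds swims(z), blue(y).
Round 4: (x) [IF swims(z) and small(z) THEN mammal(y)]. Adds mammal(y).
Round 5: (ix) [IF locked(z) and mammal(y) THEN bird(z)]. Adds bird(z).
Closure: {active(y), approved(z), bird(z), blue(y), closed(y), cold(z), flagged(z), flies(z), green(y), has_feathers(z), hot(z), large(z), locked(z), mammal(y), metal(y), open(y), ready(z), red(y), signed(y), small(z), swims(z), visible(y), wooden(y)} — 23 facts.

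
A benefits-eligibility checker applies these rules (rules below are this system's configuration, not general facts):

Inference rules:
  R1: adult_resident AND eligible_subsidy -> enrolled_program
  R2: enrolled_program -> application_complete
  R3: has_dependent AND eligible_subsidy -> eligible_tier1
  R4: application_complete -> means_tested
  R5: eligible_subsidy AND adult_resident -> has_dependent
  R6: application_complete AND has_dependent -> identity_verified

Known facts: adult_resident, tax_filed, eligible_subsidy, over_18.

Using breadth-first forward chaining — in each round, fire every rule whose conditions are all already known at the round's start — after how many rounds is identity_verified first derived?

3

Round 1: R1 [adult_resident AND eligible_subsidy -> enrolled_program]; R5 [eligible_subsidy AND adult_resident -> has_dependent]. Adds enrolled_program, has_dependent.
Round 2: R2 [enrolled_program -> application_complete]; R3 [has_dependent AND eligible_subsidy -> eligible_tier1]. Adds application_complete, eligible_tier1.
Round 3: R4 [application_complete -> means_tested]; R6 [application_complete AND has_dependent -> identity_verified]. Adds means_tested, identity_verified.
identity_verified first appears in round 3.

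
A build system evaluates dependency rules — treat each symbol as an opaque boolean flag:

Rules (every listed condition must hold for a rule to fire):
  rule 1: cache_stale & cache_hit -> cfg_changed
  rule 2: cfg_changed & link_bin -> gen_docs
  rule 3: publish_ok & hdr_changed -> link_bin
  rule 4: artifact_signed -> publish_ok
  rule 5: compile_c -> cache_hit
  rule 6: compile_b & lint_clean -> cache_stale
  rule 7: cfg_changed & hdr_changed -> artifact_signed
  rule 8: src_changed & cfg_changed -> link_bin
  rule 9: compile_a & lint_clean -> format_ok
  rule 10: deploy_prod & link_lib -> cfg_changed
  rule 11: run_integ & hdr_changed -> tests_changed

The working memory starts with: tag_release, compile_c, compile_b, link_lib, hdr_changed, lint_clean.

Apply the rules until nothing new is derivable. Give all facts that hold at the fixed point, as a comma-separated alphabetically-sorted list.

artifact_signed, cache_hit, cache_stale, cfg_changed, compile_b, compile_c, gen_docs, hdr_changed, link_bin, link_lib, lint_clean, publish_ok, tag_release

Round 1: rule 5 [compile_c -> cache_hit]; rule 6 [compile_b & lint_clean -> cache_stale]. New: cache_hit, cache_stale.
Round 2: rule 1 [cache_stale & cache_hit -> cfg_changed]. New: cfg_changed.
Round 3: rule 7 [cfg_changed & hdr_changed -> artifact_signed]. New: artifact_signed.
Round 4: rule 4 [artifact_signed -> publish_ok]. New: publish_ok.
Round 5: rule 3 [publish_ok & hdr_changed -> link_bin]. New: link_bin.
Round 6: rule 2 [cfg_changed & link_bin -> gen_docs]. New: gen_docs.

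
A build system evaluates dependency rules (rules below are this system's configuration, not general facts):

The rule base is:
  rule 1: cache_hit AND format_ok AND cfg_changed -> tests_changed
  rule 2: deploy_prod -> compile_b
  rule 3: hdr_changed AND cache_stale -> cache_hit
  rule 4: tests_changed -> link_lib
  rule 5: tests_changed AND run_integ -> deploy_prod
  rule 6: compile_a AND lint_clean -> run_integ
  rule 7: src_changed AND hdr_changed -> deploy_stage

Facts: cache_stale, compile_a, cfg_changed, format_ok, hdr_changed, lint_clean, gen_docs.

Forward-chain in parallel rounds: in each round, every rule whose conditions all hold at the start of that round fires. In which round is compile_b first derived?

Round 1 — rule 3, rule 6, derive cache_hit, run_integ.
Round 2 — rule 1, derive tests_changed.
Round 3 — rule 4, rule 5, derive link_lib, deploy_prod.
Round 4 — rule 2, derive compile_b.
compile_b first appears in round 4.

4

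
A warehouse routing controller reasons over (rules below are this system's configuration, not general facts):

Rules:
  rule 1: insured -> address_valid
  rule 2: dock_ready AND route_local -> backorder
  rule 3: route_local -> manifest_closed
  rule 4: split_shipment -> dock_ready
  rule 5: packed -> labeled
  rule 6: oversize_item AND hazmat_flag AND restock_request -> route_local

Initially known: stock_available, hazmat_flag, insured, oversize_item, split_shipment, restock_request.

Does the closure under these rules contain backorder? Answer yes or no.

yes

Round 1 — rule 1, rule 4, rule 6, derive address_valid, dock_ready, route_local.
Round 2 — rule 2, rule 3, derive backorder, manifest_closed.
backorder appears in round 2, so it is derivable.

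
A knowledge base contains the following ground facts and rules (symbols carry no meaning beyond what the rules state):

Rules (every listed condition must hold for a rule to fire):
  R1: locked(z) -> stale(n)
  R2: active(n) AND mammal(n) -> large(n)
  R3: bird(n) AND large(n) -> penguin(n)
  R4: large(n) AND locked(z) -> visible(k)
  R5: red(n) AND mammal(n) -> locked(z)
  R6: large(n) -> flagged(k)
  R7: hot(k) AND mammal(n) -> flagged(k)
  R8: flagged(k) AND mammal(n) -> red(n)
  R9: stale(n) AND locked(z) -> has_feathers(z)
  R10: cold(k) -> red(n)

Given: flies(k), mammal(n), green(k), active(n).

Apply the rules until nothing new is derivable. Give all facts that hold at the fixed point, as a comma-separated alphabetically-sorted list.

active(n), flagged(k), flies(k), green(k), has_feathers(z), large(n), locked(z), mammal(n), red(n), stale(n), visible(k)

Round 1 — R2, derive large(n).
Round 2 — R6, derive flagged(k).
Round 3 — R8, derive red(n).
Round 4 — R5, derive locked(z).
Round 5 — R1, R4, derive stale(n), visible(k).
Round 6 — R9, derive has_feathers(z).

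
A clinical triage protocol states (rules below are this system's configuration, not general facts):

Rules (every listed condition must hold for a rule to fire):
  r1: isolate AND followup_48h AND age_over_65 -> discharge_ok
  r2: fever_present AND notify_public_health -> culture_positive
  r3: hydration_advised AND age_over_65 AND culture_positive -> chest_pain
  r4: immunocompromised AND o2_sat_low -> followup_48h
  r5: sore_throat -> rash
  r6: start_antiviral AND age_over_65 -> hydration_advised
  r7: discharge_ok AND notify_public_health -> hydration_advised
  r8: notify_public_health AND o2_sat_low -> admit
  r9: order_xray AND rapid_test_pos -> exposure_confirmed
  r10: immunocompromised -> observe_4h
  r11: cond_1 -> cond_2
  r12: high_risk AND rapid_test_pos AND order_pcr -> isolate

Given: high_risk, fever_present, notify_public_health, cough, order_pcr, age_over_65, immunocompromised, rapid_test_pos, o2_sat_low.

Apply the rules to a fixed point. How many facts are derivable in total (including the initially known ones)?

17

Round 1: r2 [fever_present AND notify_public_health -> culture_positive]; r4 [immunocompromised AND o2_sat_low -> followup_48h]; r8 [notify_public_health AND o2_sat_low -> admit]; r10 [immunocompromised -> observe_4h]; r12 [high_risk AND rapid_test_pos AND order_pcr -> isolate]. New: culture_positive, followup_48h, admit, observe_4h, isolate.
Round 2: r1 [isolate AND followup_48h AND age_over_65 -> discharge_ok]. New: discharge_ok.
Round 3: r7 [discharge_ok AND notify_public_health -> hydration_advised]. New: hydration_advised.
Round 4: r3 [hydration_advised AND age_over_65 AND culture_positive -> chest_pain]. New: chest_pain.
Closure: {admit, age_over_65, chest_pain, cough, culture_positive, discharge_ok, fever_present, followup_48h, high_risk, hydration_advised, immunocompromised, isolate, notify_public_health, o2_sat_low, observe_4h, order_pcr, rapid_test_pos} — 17 facts.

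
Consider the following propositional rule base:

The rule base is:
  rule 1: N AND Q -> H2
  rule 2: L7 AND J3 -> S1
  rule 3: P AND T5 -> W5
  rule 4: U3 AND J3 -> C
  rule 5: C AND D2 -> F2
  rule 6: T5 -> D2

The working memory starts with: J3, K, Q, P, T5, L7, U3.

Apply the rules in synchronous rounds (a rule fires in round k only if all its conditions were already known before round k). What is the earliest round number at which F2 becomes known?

2

Round 1: rule 2 [L7 AND J3 -> S1]; rule 3 [P AND T5 -> W5]; rule 4 [U3 AND J3 -> C]; rule 6 [T5 -> D2]. New: S1, W5, C, D2.
Round 2: rule 5 [C AND D2 -> F2]. New: F2.
F2 first appears in round 2.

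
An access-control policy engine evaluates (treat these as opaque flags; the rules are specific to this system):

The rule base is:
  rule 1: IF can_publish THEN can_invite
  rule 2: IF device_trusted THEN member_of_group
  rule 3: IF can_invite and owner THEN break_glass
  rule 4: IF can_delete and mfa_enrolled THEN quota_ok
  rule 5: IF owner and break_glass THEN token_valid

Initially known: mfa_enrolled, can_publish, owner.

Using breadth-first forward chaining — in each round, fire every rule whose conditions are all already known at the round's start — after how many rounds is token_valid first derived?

[1] rule 1 [IF can_publish THEN can_invite]. ⇒ new: can_invite.
[2] rule 3 [IF can_invite and owner THEN break_glass]. ⇒ new: break_glass.
[3] rule 5 [IF owner and break_glass THEN token_valid]. ⇒ new: token_valid.
token_valid first appears in round 3.

3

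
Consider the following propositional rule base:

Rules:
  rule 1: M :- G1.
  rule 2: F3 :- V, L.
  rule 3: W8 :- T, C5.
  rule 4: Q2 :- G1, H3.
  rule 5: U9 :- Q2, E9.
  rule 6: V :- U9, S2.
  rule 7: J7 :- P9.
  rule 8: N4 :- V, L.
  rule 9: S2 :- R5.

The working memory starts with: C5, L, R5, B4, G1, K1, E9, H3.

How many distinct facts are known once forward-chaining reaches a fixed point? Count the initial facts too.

15

Round 1 — rule 1, rule 4, rule 9, derive M, Q2, S2.
Round 2 — rule 5, derive U9.
Round 3 — rule 6, derive V.
Round 4 — rule 2, rule 8, derive F3, N4.
Closure: {B4, C5, E9, F3, G1, H3, K1, L, M, N4, Q2, R5, S2, U9, V} — 15 facts.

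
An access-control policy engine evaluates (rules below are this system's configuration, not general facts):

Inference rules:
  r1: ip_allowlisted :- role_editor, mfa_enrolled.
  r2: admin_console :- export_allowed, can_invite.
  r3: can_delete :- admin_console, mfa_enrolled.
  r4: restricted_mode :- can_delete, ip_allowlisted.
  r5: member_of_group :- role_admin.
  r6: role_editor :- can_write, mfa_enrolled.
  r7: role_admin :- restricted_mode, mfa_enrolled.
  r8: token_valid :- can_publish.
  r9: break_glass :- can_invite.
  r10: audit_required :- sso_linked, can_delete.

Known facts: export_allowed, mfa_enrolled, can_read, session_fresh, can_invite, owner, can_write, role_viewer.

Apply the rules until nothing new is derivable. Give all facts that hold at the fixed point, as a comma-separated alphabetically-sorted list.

admin_console, break_glass, can_delete, can_invite, can_read, can_write, export_allowed, ip_allowlisted, member_of_group, mfa_enrolled, owner, restricted_mode, role_admin, role_editor, role_viewer, session_fresh

Round 1 fires r2, r6, r9, giving admin_console, role_editor, break_glass.
Round 2 fires r1, r3, giving ip_allowlisted, can_delete.
Round 3 fires r4, giving restricted_mode.
Round 4 fires r7, giving role_admin.
Round 5 fires r5, giving member_of_group.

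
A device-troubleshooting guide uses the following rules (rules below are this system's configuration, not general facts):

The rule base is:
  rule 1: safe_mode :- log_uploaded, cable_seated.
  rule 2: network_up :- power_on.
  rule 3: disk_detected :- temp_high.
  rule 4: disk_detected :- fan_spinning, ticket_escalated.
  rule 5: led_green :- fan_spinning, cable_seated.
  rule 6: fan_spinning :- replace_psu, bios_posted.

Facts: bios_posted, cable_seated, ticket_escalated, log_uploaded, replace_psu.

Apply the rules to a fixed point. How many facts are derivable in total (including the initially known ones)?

9

Round 1: rule 1 [safe_mode :- log_uploaded, cable_seated.]; rule 6 [fan_spinning :- replace_psu, bios_posted.]. New: safe_mode, fan_spinning.
Round 2: rule 4 [disk_detected :- fan_spinning, ticket_escalated.]; rule 5 [led_green :- fan_spinning, cable_seated.]. New: disk_detected, led_green.
Closure: {bios_posted, cable_seated, disk_detected, fan_spinning, led_green, log_uploaded, replace_psu, safe_mode, ticket_escalated} — 9 facts.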